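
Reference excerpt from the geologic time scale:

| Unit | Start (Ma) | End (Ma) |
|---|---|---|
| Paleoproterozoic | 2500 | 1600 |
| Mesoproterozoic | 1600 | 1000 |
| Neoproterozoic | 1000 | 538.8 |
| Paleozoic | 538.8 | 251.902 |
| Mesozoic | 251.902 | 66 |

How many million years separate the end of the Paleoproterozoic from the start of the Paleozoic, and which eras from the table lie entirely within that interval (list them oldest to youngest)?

End of Paleoproterozoic = 1600 Ma; start of Paleozoic = 538.8 Ma.
Gap = 1600 − 538.8 = 1061.2 Myr.
Eras wholly inside 1600–538.8 Ma: Mesoproterozoic (1600–1000), Neoproterozoic (1000–538.8).

1061.2 million years; Mesoproterozoic, Neoproterozoic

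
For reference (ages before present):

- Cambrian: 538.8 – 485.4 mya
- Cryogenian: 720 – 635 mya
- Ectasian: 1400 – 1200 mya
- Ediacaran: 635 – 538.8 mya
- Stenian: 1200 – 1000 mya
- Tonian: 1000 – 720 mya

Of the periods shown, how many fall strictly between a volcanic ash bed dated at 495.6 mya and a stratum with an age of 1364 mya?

1364 Ma sits inside the Ectasian (1400–1200) and 495.6 Ma inside the Cambrian (538.8–485.4); neither of those is wholly between the two dates.
The listed periods lying completely between them are Stenian, Tonian, Cryogenian, Ediacaran — 4 in all.

4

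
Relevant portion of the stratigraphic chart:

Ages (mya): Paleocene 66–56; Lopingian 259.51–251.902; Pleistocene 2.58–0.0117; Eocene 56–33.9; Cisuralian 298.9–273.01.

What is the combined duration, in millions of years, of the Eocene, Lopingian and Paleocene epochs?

Each duration: Eocene = 22.1; Lopingian = 7.608; Paleocene = 10.
Sum: 22.1 + 7.608 + 10 = 39.708 Myr.

39.708 million years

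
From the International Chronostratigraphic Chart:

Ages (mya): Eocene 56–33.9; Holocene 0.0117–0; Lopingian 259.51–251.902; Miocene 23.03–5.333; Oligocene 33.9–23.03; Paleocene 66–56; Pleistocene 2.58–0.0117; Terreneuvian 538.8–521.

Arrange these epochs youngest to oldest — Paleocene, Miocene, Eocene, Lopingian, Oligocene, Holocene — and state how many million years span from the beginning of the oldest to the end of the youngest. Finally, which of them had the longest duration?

Holocene, Miocene, Oligocene, Eocene, Paleocene, Lopingian; total span 259.51 Myr; longest is Eocene

Start ages (Ma): Lopingian 259.51, Paleocene 66, Eocene 56, Oligocene 33.9, Miocene 23.03, Holocene 0.0117.
Ordered youngest to oldest: Holocene, Miocene, Oligocene, Eocene, Paleocene, Lopingian.
Span = 259.51 − 0 = 259.51 Myr.
Durations: Lopingian 7.608, Miocene 17.697, Holocene 0.0117, Eocene 22.1, Oligocene 10.87, Paleocene 10 → longest is Eocene (22.1 Myr).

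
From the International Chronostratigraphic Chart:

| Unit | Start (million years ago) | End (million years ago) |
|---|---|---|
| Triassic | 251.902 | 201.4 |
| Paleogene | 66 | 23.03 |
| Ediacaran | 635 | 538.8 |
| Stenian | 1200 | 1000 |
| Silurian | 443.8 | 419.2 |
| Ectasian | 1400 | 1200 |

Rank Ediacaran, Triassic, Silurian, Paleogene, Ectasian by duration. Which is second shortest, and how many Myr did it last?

Paleogene, 42.97 million years

Durations: Ediacaran 96.2; Triassic 50.502; Silurian 24.6; Paleogene 42.97; Ectasian 200 Myr.
Sorted shortest-first: Silurian (24.6), Paleogene (42.97), Triassic (50.502), Ediacaran (96.2), Ectasian (200).
The second shortest is Paleogene at 42.97 Myr.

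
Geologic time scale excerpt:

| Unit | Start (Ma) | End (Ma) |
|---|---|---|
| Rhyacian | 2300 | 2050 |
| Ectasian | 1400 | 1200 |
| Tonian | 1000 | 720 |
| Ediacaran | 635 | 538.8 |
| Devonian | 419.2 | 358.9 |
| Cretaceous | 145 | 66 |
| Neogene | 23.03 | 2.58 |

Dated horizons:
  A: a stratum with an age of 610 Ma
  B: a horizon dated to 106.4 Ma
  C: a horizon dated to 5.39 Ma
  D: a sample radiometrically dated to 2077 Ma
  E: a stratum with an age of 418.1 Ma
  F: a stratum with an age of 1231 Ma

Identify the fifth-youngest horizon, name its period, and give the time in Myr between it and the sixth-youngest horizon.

F, in the Ectasian; 846 million years to D

Sorted youngest-first by Ma: C (5.39), B (106.4), E (418.1), A (610), F (1231), D (2077).
The fifth youngest is F at 1231 Ma, which lies in 1400–1200 Ma: the Ectasian.
The sixth youngest is D at 2077 Ma; separation = |1231 − 2077| = 846 Myr.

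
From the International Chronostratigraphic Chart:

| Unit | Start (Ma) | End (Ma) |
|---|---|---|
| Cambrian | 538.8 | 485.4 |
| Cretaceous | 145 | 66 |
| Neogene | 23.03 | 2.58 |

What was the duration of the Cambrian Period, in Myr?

53.4 million years

538.8 − 485.4 = 53.4 million years.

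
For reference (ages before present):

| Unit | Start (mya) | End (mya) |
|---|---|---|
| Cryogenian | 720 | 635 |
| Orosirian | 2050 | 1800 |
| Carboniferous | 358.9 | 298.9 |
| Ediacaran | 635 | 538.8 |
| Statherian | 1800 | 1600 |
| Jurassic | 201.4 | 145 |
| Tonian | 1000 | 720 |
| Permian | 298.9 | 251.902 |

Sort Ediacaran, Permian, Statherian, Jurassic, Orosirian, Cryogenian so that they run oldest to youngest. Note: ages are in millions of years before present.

Sorting by start age (descending Ma, since larger Ma = older): Orosirian start 2050, Statherian start 1800, Cryogenian start 720, Ediacaran start 635, Permian start 298.9, Jurassic start 201.4.

Orosirian, Statherian, Cryogenian, Ediacaran, Permian, Jurassic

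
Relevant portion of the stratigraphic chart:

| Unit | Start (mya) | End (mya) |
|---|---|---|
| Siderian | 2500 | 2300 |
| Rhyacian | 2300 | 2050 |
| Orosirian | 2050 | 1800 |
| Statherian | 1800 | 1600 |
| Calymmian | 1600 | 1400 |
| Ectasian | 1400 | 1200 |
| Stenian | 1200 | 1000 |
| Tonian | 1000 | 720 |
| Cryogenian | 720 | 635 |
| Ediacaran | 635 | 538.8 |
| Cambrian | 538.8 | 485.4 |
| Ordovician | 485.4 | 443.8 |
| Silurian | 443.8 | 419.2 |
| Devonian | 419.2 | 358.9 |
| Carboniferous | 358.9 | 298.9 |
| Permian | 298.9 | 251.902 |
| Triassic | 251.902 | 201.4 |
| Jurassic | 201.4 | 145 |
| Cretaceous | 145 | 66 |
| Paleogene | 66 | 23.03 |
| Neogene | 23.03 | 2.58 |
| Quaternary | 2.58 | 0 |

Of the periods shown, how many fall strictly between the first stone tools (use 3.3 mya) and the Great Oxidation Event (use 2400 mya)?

19

The older date is 2400 Ma and the younger is 3.3 Ma.
Periods with start < 2400 and end > 3.3 Ma: Rhyacian (2300–2050), Orosirian (2050–1800), Statherian (1800–1600), Calymmian (1600–1400), Ectasian (1400–1200), Stenian (1200–1000), Tonian (1000–720), Cryogenian (720–635), Ediacaran (635–538.8), Cambrian (538.8–485.4), Ordovician (485.4–443.8), Silurian (443.8–419.2), Devonian (419.2–358.9), Carboniferous (358.9–298.9), Permian (298.9–251.902), Triassic (251.902–201.4), Jurassic (201.4–145), Cretaceous (145–66), Paleogene (66–23.03).
That is 19 complete periods.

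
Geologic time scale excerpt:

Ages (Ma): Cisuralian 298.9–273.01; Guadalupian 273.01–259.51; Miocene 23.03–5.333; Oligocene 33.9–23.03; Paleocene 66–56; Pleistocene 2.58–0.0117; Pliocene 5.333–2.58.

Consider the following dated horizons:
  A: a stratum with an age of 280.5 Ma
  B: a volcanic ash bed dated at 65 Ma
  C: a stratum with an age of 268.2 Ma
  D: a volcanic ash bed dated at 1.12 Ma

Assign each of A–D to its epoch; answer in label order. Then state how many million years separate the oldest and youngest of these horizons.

A: 280.5 Ma lies in 298.9–273.01 Ma, so Cisuralian.
B: 65 Ma lies in 66–56 Ma, so Paleocene.
C: 268.2 Ma lies in 273.01–259.51 Ma, so Guadalupian.
D: 1.12 Ma lies in 2.58–0.0117 Ma, so Pleistocene.
Oldest = 280.5 Ma, youngest = 1.12 Ma → span 279.38 Myr.

A — Cisuralian; B — Paleocene; C — Guadalupian; D — Pleistocene; span 279.38 million years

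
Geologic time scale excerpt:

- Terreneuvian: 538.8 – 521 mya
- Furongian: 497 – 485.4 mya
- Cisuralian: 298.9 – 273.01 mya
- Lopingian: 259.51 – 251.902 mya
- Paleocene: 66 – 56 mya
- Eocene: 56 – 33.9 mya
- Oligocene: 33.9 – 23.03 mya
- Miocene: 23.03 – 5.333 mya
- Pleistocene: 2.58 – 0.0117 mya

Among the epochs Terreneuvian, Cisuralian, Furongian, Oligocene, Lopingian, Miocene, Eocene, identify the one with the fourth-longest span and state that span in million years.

Durations: Terreneuvian 17.8; Cisuralian 25.89; Furongian 11.6; Oligocene 10.87; Lopingian 7.608; Miocene 17.697; Eocene 22.1 Myr.
Sorted longest-first: Cisuralian (25.89), Eocene (22.1), Terreneuvian (17.8), Miocene (17.697), Furongian (11.6), Oligocene (10.87), Lopingian (7.608).
The fourth longest is Miocene at 17.697 Myr.

Miocene, 17.697 million years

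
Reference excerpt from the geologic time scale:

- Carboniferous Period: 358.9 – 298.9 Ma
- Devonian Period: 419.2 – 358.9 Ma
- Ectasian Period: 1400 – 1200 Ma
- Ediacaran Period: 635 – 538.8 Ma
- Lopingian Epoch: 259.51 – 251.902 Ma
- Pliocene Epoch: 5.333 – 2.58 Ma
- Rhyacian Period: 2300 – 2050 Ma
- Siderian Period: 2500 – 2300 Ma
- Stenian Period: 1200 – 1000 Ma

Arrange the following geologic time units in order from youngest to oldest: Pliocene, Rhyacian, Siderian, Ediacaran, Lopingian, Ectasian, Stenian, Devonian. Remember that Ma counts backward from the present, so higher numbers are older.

Pliocene, Lopingian, Devonian, Ediacaran, Stenian, Ectasian, Rhyacian, Siderian

Sorting by start age (ascending Ma, since larger Ma = older): Pliocene began 5.333, Lopingian began 259.51, Devonian began 419.2, Ediacaran began 635, Stenian began 1200, Ectasian began 1400, Rhyacian began 2300, Siderian began 2500.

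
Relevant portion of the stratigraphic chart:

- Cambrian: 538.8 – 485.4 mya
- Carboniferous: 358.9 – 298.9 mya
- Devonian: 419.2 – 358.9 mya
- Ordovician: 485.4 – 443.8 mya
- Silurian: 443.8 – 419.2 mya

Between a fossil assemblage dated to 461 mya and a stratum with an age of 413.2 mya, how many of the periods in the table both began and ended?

461 Ma sits inside the Ordovician (485.4–443.8) and 413.2 Ma inside the Devonian (419.2–358.9); neither of those is wholly between the two dates.
The listed periods lying completely between them are Silurian — 1 in all.

1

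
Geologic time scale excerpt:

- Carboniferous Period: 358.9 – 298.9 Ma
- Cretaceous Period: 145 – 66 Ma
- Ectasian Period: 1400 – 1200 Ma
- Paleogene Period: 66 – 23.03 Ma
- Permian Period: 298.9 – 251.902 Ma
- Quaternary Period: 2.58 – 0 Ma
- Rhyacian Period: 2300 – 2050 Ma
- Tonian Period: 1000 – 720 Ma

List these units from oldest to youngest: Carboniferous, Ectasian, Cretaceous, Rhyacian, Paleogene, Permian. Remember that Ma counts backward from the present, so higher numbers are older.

The oldest of these is Rhyacian (starts 2300 Ma) and the youngest is Paleogene (ends 23.03 Ma).
In between, by decreasing start age: Ectasian (1400), Carboniferous (358.9), Permian (298.9), Cretaceous (145).

Rhyacian, Ectasian, Carboniferous, Permian, Cretaceous, Paleogene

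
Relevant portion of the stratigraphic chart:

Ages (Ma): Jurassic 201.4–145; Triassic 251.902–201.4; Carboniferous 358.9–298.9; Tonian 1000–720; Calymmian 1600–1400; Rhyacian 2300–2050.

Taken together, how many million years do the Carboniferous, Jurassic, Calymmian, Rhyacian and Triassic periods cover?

Each duration: Carboniferous = 60; Jurassic = 56.4; Calymmian = 200; Rhyacian = 250; Triassic = 50.502.
Sum: 60 + 56.4 + 200 + 250 + 50.502 = 616.902 Myr.

616.902 million years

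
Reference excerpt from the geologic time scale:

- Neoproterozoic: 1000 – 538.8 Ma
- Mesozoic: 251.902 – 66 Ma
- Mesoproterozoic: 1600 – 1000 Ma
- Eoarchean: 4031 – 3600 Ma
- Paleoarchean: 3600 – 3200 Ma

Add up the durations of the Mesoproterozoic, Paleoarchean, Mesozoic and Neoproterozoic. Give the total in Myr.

1647.102 million years

Each duration: Mesoproterozoic = 600; Paleoarchean = 400; Mesozoic = 185.902; Neoproterozoic = 461.2.
Sum: 600 + 400 + 185.902 + 461.2 = 1647.102 Myr.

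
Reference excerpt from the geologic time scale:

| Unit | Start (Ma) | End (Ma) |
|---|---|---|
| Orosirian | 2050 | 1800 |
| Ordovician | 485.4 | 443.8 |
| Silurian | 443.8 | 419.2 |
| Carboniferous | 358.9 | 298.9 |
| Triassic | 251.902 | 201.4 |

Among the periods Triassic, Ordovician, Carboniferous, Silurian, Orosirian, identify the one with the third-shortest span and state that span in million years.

Triassic, 50.502 million years

Start − end for each: Triassic 251.902 − 201.4 = 50.502; Ordovician 485.4 − 443.8 = 41.6; Carboniferous 358.9 − 298.9 = 60; Silurian 443.8 − 419.2 = 24.6; Orosirian 2050 − 1800 = 250.
Ranking these from shortest: Silurian < Ordovician < Triassic < Carboniferous < Orosirian.
Position 3 in that ranking is Triassic, which lasted 50.502 Myr.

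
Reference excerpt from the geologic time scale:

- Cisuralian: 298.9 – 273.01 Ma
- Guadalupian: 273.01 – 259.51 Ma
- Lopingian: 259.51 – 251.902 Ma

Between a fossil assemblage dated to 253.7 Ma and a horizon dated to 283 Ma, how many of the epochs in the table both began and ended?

283 Ma sits inside the Cisuralian (298.9–273.01) and 253.7 Ma inside the Lopingian (259.51–251.902); neither of those is wholly between the two dates.
The listed epochs lying completely between them are Guadalupian — 1 in all.

1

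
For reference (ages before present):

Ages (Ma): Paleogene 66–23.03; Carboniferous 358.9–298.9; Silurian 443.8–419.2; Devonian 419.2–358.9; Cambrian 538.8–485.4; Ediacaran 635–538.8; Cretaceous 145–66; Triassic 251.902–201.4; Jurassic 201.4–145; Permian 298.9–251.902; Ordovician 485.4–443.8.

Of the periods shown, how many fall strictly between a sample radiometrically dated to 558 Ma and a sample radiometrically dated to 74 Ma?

8

The older date is 558 Ma and the younger is 74 Ma.
Periods with start < 558 and end > 74 Ma: Cambrian (538.8–485.4), Ordovician (485.4–443.8), Silurian (443.8–419.2), Devonian (419.2–358.9), Carboniferous (358.9–298.9), Permian (298.9–251.902), Triassic (251.902–201.4), Jurassic (201.4–145).
That is 8 complete periods.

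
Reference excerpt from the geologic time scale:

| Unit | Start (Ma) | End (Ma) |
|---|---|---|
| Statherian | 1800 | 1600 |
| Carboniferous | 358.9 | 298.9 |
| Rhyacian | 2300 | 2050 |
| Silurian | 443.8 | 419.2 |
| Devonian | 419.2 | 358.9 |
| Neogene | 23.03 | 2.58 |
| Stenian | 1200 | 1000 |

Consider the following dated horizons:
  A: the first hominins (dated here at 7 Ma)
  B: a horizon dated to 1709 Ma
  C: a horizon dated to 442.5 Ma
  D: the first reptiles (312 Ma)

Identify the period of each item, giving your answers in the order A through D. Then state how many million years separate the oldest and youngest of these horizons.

A — Neogene; B — Statherian; C — Silurian; D — Carboniferous; span 1702 million years

Match each age against the start–end ranges in the excerpt: A = 7 Ma → Neogene (23.03–2.58); B = 1709 Ma → Statherian (1800–1600); C = 442.5 Ma → Silurian (443.8–419.2); D = 312 Ma → Carboniferous (358.9–298.9).
The largest age is 1709 Ma and the smallest is 7 Ma; their difference is 1702 Myr.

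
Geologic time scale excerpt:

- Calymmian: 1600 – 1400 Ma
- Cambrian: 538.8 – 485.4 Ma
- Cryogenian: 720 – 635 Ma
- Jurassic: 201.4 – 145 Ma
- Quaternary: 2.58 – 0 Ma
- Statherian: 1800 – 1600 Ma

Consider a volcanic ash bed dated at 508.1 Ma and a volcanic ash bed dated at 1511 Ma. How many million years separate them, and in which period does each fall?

Elapsed time: 1511 − 508.1 = 1002.9 Myr.
508.1 Ma lies within 538.8–485.4 Ma: Cambrian.
1511 Ma lies within 1600–1400 Ma: Calymmian.

1002.9 million years apart; the first in the Cambrian, the second in the Calymmian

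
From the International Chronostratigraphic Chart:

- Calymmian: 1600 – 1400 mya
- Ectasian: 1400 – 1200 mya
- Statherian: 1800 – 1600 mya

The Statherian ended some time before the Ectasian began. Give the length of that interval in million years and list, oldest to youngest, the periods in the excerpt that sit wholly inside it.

The Statherian closes at 1600 Ma and the Ectasian opens at 1400 Ma, so the interval is 1600 − 1400 = 200 Myr.
A period fits inside if it starts at or after 1600 Ma and ends at or before 1400 Ma; oldest first that gives Calymmian.

200 million years; Calymmian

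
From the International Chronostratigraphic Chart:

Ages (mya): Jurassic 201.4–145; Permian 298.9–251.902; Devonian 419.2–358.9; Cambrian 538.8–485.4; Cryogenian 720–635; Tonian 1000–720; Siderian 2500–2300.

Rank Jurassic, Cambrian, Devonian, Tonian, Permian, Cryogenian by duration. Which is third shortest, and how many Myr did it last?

Start − end for each: Jurassic 201.4 − 145 = 56.4; Cambrian 538.8 − 485.4 = 53.4; Devonian 419.2 − 358.9 = 60.3; Tonian 1000 − 720 = 280; Permian 298.9 − 251.902 = 46.998; Cryogenian 720 − 635 = 85.
Ranking these from shortest: Permian < Cambrian < Jurassic < Devonian < Cryogenian < Tonian.
Position 3 in that ranking is Jurassic, which lasted 56.4 Myr.

Jurassic, 56.4 million years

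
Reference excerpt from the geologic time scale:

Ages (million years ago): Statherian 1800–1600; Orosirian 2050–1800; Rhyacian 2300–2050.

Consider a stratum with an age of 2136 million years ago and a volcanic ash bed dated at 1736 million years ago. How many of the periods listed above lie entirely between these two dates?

1

The older date is 2136 Ma and the younger is 1736 Ma.
Periods with start < 2136 and end > 1736 Ma: Orosirian (2050–1800).
That is 1 complete period.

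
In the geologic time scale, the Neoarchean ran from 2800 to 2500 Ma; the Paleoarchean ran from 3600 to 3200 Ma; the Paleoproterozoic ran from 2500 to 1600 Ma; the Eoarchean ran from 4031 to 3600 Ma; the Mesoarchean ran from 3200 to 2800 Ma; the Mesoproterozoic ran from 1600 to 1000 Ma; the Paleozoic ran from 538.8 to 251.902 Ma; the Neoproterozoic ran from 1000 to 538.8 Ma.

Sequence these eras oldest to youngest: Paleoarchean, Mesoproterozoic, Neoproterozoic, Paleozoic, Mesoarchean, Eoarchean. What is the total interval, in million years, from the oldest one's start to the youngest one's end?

From the excerpt: Paleoarchean 3600–3200; Mesoproterozoic 1600–1000; Neoproterozoic 1000–538.8; Paleozoic 538.8–251.902; Mesoarchean 3200–2800; Eoarchean 4031–3600 (Ma).
Larger Ma is earlier, so the oldest is Eoarchean and the youngest is Paleozoic; oldest to youngest: Eoarchean, Paleoarchean, Mesoarchean, Mesoproterozoic, Neoproterozoic, Paleozoic.
Oldest start 4031 minus youngest end 251.902 gives 3779.098 Myr overall.

Eoarchean, Paleoarchean, Mesoarchean, Mesoproterozoic, Neoproterozoic, Paleozoic; total span 3779.098 Myr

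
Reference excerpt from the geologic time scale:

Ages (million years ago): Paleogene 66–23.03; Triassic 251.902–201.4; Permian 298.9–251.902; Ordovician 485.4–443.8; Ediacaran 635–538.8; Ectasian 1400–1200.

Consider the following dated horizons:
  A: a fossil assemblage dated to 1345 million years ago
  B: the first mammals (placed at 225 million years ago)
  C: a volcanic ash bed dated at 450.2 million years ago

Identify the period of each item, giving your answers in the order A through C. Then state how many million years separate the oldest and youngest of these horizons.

A: 1345 Ma lies in 1400–1200 Ma, so Ectasian.
B: 225 Ma lies in 251.902–201.4 Ma, so Triassic.
C: 450.2 Ma lies in 485.4–443.8 Ma, so Ordovician.
Oldest = 1345 Ma, youngest = 225 Ma → span 1120 Myr.

A — Ectasian; B — Triassic; C — Ordovician; span 1120 million years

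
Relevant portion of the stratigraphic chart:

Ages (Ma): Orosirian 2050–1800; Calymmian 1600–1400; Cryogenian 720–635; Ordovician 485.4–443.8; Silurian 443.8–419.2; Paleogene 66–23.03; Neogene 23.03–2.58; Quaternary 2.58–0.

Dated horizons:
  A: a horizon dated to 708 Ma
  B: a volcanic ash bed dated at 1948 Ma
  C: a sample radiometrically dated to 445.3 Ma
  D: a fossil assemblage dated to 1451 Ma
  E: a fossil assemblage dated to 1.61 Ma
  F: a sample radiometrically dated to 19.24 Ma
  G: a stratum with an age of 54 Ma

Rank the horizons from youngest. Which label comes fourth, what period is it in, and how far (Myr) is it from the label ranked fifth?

Sorted youngest-first by Ma: E (1.61), F (19.24), G (54), C (445.3), A (708), D (1451), B (1948).
The fourth youngest is C at 445.3 Ma, which lies in 485.4–443.8 Ma: the Ordovician.
The fifth youngest is A at 708 Ma; separation = |445.3 − 708| = 262.7 Myr.

C, in the Ordovician; 262.7 million years to A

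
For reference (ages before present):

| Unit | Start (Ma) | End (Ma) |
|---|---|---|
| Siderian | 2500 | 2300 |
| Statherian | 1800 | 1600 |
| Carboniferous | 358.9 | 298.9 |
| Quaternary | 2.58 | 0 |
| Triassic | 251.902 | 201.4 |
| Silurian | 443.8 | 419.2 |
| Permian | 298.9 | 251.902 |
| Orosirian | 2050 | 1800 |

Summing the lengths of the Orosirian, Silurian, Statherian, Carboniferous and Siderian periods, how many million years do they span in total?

Each duration: Orosirian = 250; Silurian = 24.6; Statherian = 200; Carboniferous = 60; Siderian = 200.
Sum: 250 + 24.6 + 200 + 60 + 200 = 734.6 Myr.

734.6 million years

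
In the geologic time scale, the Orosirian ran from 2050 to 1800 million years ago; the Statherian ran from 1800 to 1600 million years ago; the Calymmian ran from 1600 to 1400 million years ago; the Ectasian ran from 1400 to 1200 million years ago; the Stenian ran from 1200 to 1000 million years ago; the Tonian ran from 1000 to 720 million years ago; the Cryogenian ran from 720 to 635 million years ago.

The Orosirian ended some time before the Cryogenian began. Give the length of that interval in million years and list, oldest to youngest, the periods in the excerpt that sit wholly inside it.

1080 million years; Statherian, Calymmian, Ectasian, Stenian, Tonian

End of Orosirian = 1800 Ma; start of Cryogenian = 720 Ma.
Gap = 1800 − 720 = 1080 Myr.
Periods wholly inside 1800–720 Ma: Statherian (1800–1600), Calymmian (1600–1400), Ectasian (1400–1200), Stenian (1200–1000), Tonian (1000–720).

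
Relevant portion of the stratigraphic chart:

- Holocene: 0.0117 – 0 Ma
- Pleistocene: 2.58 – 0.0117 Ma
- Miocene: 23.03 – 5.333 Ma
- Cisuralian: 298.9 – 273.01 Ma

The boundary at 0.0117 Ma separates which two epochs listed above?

Pleistocene and Holocene

The Pleistocene ends at 0.0117 Ma and the Holocene begins at 0.0117 Ma, so they share that boundary.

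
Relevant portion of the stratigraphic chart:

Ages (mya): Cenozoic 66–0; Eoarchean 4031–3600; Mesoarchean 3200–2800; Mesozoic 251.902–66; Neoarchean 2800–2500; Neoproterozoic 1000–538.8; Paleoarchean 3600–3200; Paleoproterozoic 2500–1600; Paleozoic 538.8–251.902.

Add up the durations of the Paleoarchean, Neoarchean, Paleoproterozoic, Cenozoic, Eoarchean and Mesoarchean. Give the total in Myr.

Each duration: Paleoarchean = 400; Neoarchean = 300; Paleoproterozoic = 900; Cenozoic = 66; Eoarchean = 431; Mesoarchean = 400.
Sum: 400 + 300 + 900 + 66 + 431 + 400 = 2497 Myr.

2497 million years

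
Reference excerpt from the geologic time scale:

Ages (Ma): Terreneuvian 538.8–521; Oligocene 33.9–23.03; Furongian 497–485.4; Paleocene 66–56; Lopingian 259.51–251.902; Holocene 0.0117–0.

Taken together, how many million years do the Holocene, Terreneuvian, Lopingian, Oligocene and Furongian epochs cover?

47.8897 million years

Duration is start − end for each: (0.0117 − 0) + (538.8 − 521) + (259.51 − 251.902) + (33.9 − 23.03) + (497 − 485.4).
That is 0.0117 + 17.8 + 7.608 + 10.87 + 11.6, which totals 47.8897 million years.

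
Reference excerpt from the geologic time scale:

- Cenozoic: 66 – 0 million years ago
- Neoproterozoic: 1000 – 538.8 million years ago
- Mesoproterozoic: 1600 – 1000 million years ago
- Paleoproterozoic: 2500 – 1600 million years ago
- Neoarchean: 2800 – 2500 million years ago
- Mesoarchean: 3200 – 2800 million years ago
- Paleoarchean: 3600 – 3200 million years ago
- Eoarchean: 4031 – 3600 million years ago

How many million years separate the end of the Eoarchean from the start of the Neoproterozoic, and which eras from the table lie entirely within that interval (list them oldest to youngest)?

2600 million years; Paleoarchean, Mesoarchean, Neoarchean, Paleoproterozoic, Mesoproterozoic

The Eoarchean closes at 3600 Ma and the Neoproterozoic opens at 1000 Ma, so the interval is 3600 − 1000 = 2600 Myr.
An era fits inside if it starts at or after 3600 Ma and ends at or before 1000 Ma; oldest first that gives Paleoarchean, Mesoarchean, Neoarchean, Paleoproterozoic, Mesoproterozoic.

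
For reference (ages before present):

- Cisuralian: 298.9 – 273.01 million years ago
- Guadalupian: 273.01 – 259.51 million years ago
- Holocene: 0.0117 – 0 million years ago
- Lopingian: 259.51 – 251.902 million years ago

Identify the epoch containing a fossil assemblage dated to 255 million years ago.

255 Ma lies between 259.51 and 251.902 Ma, so it falls in the Lopingian.

Lopingian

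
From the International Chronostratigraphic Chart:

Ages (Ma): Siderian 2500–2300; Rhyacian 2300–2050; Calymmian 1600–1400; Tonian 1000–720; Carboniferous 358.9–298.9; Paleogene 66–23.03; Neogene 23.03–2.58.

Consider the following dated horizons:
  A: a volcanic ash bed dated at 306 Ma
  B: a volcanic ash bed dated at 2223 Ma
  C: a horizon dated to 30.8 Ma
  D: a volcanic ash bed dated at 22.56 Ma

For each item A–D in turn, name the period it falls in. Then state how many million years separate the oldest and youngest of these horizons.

A: 306 Ma lies in 358.9–298.9 Ma, so Carboniferous.
B: 2223 Ma lies in 2300–2050 Ma, so Rhyacian.
C: 30.8 Ma lies in 66–23.03 Ma, so Paleogene.
D: 22.56 Ma lies in 23.03–2.58 Ma, so Neogene.
Oldest = 2223 Ma, youngest = 22.56 Ma → span 2200.44 Myr.

A — Carboniferous; B — Rhyacian; C — Paleogene; D — Neogene; span 2200.44 million years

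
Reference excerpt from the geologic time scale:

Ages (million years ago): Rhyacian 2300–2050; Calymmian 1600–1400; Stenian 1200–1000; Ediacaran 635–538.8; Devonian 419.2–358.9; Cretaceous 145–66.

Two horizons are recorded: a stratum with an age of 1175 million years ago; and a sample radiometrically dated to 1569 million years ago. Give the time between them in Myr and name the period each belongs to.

394 million years apart; the first in the Stenian, the second in the Calymmian

Elapsed time: 1569 − 1175 = 394 Myr.
1175 Ma lies within 1200–1000 Ma: Stenian.
1569 Ma lies within 1600–1400 Ma: Calymmian.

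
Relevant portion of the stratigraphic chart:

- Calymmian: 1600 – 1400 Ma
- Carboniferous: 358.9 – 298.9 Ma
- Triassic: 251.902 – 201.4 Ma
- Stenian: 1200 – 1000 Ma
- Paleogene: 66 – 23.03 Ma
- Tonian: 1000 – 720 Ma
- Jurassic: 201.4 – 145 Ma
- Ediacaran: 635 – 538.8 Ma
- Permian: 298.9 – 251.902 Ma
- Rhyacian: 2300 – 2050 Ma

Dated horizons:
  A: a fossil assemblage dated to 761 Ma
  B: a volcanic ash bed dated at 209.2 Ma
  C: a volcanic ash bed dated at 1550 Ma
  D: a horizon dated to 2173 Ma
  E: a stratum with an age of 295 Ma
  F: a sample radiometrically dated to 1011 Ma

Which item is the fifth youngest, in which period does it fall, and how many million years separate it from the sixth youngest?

C, in the Calymmian; 623 million years to D

Smaller Ma means younger, so youngest first: B 209.2 < E 295 < A 761 < F 1011 < C 1550 < D 2173.
Counting 5 along gives C (1550 Ma); the excerpt puts that inside the Calymmian, 1600–1400 Ma.
Next in line is D (2173 Ma), and 2173 − 1550 = 623 Myr.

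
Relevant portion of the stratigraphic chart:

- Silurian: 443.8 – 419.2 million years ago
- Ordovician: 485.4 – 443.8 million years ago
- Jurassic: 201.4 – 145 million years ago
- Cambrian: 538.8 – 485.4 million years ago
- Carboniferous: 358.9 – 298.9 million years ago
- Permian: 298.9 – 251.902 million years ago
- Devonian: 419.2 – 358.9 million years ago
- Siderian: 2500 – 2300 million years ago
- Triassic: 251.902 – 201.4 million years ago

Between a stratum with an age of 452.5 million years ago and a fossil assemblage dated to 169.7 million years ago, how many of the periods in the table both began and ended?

5

452.5 Ma sits inside the Ordovician (485.4–443.8) and 169.7 Ma inside the Jurassic (201.4–145); neither of those is wholly between the two dates.
The listed periods lying completely between them are Silurian, Devonian, Carboniferous, Permian, Triassic — 5 in all.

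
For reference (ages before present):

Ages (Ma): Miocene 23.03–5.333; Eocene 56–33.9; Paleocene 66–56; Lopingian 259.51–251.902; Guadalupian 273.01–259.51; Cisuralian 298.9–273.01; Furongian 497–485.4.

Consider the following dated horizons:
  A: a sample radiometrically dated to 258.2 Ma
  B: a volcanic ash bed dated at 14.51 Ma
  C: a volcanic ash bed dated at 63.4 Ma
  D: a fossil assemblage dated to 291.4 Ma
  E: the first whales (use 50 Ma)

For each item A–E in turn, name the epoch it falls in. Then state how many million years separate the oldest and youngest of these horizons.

A — Lopingian; B — Miocene; C — Paleocene; D — Cisuralian; E — Eocene; span 276.89 million years

Match each age against the start–end ranges in the excerpt: A = 258.2 Ma → Lopingian (259.51–251.902); B = 14.51 Ma → Miocene (23.03–5.333); C = 63.4 Ma → Paleocene (66–56); D = 291.4 Ma → Cisuralian (298.9–273.01); E = 50 Ma → Eocene (56–33.9).
The largest age is 291.4 Ma and the smallest is 14.51 Ma; their difference is 276.89 Myr.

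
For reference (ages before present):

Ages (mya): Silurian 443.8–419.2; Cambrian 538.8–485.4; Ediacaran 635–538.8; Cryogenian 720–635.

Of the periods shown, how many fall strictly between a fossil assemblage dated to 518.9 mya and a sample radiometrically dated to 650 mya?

1

The older date is 650 Ma and the younger is 518.9 Ma.
Periods with start < 650 and end > 518.9 Ma: Ediacaran (635–538.8).
That is 1 complete period.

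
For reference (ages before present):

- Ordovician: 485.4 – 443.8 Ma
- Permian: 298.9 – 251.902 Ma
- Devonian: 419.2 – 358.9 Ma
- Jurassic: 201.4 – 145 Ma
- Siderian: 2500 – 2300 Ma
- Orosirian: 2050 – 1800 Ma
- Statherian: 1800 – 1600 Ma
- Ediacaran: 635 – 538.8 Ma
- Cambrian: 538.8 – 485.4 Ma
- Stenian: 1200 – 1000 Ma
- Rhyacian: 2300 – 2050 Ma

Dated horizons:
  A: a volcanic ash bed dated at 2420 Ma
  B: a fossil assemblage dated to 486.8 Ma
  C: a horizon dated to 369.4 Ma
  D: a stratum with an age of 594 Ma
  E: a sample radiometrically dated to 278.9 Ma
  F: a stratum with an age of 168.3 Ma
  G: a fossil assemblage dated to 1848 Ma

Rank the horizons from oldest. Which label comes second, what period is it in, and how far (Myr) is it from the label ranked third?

Sorted oldest-first by Ma: A (2420), G (1848), D (594), B (486.8), C (369.4), E (278.9), F (168.3).
The second oldest is G at 1848 Ma, which lies in 2050–1800 Ma: the Orosirian.
The third oldest is D at 594 Ma; separation = |1848 − 594| = 1254 Myr.

G, in the Orosirian; 1254 million years to D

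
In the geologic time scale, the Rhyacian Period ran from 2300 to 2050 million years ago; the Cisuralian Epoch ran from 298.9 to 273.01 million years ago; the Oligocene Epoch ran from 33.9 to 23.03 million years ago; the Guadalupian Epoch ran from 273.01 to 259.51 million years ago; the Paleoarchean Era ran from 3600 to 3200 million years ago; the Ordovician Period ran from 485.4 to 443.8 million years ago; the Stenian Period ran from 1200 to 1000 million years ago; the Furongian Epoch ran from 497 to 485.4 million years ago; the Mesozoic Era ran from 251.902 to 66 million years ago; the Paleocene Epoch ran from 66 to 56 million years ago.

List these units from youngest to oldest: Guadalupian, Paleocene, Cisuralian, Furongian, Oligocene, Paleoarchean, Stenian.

Oligocene → Paleocene → Guadalupian → Cisuralian → Furongian → Stenian → Paleoarchean

The oldest of these is Paleoarchean (starts 3600 Ma) and the youngest is Oligocene (ends 23.03 Ma).
In between, by decreasing start age: Stenian (1200), Furongian (497), Cisuralian (298.9), Guadalupian (273.01), Paleocene (66).
Listing youngest first means reversing that sequence.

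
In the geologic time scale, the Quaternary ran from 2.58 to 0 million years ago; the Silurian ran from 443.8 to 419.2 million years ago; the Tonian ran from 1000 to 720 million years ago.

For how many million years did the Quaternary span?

2.58 − 0 = 2.58 million years.

2.58 million years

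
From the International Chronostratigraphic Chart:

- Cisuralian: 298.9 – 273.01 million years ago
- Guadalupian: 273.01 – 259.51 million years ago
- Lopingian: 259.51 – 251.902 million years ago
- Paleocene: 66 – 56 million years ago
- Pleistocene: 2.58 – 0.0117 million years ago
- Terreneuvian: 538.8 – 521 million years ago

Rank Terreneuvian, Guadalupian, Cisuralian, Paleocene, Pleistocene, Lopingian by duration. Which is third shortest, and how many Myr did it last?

Paleocene, 10 million years

Durations: Terreneuvian 17.8; Guadalupian 13.5; Cisuralian 25.89; Paleocene 10; Pleistocene 2.5683; Lopingian 7.608 Myr.
Sorted shortest-first: Pleistocene (2.5683), Lopingian (7.608), Paleocene (10), Guadalupian (13.5), Terreneuvian (17.8), Cisuralian (25.89).
The third shortest is Paleocene at 10 Myr.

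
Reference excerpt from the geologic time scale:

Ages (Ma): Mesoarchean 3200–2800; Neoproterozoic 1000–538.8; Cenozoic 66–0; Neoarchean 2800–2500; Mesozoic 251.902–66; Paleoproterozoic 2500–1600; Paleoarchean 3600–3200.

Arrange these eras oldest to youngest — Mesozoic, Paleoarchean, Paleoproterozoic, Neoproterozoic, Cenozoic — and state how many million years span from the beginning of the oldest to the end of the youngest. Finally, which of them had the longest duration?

Paleoarchean, Paleoproterozoic, Neoproterozoic, Mesozoic, Cenozoic; total span 3600 Myr; longest is Paleoproterozoic

From the excerpt: Mesozoic 251.902–66; Paleoarchean 3600–3200; Paleoproterozoic 2500–1600; Neoproterozoic 1000–538.8; Cenozoic 66–0 (Ma).
Larger Ma is earlier, so the oldest is Paleoarchean and the youngest is Cenozoic; oldest to youngest: Paleoarchean, Paleoproterozoic, Neoproterozoic, Mesozoic, Cenozoic.
Oldest start 3600 minus youngest end 0 gives 3600 Myr overall.
Individual lengths (start − end): Cenozoic 66; Paleoarchean 400; Mesozoic 185.902; Paleoproterozoic 900; Neoproterozoic 461.2. The largest is Paleoproterozoic at 900 Myr.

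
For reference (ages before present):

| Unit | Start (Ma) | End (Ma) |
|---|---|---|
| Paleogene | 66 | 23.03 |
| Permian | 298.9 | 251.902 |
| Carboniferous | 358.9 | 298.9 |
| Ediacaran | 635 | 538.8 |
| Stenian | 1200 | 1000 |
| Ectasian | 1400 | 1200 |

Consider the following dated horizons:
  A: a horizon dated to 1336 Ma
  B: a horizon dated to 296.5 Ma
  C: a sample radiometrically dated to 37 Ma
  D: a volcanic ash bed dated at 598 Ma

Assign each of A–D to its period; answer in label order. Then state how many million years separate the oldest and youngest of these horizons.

A — Ectasian; B — Permian; C — Paleogene; D — Ediacaran; span 1299 million years

A: 1336 Ma lies in 1400–1200 Ma, so Ectasian.
B: 296.5 Ma lies in 298.9–251.902 Ma, so Permian.
C: 37 Ma lies in 66–23.03 Ma, so Paleogene.
D: 598 Ma lies in 635–538.8 Ma, so Ediacaran.
Oldest = 1336 Ma, youngest = 37 Ma → span 1299 Myr.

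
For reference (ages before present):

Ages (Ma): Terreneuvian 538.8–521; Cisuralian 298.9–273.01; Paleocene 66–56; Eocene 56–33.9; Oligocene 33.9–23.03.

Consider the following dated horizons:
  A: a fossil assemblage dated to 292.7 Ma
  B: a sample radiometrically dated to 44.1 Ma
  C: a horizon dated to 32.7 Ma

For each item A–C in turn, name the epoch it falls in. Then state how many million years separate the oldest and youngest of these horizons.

Match each age against the start–end ranges in the excerpt: A = 292.7 Ma → Cisuralian (298.9–273.01); B = 44.1 Ma → Eocene (56–33.9); C = 32.7 Ma → Oligocene (33.9–23.03).
The largest age is 292.7 Ma and the smallest is 32.7 Ma; their difference is 260 Myr.

A — Cisuralian; B — Eocene; C — Oligocene; span 260 million years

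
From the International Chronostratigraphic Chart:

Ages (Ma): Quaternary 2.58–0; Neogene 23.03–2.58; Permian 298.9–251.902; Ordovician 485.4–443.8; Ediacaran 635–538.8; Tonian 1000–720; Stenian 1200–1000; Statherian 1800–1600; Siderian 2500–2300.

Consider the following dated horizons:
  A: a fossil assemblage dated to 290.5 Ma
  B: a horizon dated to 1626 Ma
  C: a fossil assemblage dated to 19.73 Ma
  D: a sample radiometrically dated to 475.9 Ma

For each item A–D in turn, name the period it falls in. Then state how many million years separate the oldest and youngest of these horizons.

A — Permian; B — Statherian; C — Neogene; D — Ordovician; span 1606.27 million years

A: 290.5 Ma lies in 298.9–251.902 Ma, so Permian.
B: 1626 Ma lies in 1800–1600 Ma, so Statherian.
C: 19.73 Ma lies in 23.03–2.58 Ma, so Neogene.
D: 475.9 Ma lies in 485.4–443.8 Ma, so Ordovician.
Oldest = 1626 Ma, youngest = 19.73 Ma → span 1606.27 Myr.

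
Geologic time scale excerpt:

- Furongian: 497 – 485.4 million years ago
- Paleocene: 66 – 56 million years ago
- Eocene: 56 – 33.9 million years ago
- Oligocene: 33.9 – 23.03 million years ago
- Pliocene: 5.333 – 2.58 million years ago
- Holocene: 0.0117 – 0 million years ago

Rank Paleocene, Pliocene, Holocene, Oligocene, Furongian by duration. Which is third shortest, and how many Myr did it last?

Paleocene, 10 million years

Start − end for each: Paleocene 66 − 56 = 10; Pliocene 5.333 − 2.58 = 2.753; Holocene 0.0117 − 0 = 0.0117; Oligocene 33.9 − 23.03 = 10.87; Furongian 497 − 485.4 = 11.6.
Ranking these from shortest: Holocene < Pliocene < Paleocene < Oligocene < Furongian.
Position 3 in that ranking is Paleocene, which lasted 10 Myr.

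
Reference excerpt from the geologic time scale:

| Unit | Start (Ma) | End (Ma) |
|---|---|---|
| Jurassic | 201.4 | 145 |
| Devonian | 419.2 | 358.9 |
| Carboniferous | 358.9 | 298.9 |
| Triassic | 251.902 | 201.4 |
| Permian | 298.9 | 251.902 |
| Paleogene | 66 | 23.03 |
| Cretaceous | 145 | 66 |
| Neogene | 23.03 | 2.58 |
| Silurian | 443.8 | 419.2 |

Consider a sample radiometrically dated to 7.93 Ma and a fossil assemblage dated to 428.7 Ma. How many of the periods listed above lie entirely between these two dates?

The older date is 428.7 Ma and the younger is 7.93 Ma.
Periods with start < 428.7 and end > 7.93 Ma: Devonian (419.2–358.9), Carboniferous (358.9–298.9), Permian (298.9–251.902), Triassic (251.902–201.4), Jurassic (201.4–145), Cretaceous (145–66), Paleogene (66–23.03).
That is 7 complete periods.

7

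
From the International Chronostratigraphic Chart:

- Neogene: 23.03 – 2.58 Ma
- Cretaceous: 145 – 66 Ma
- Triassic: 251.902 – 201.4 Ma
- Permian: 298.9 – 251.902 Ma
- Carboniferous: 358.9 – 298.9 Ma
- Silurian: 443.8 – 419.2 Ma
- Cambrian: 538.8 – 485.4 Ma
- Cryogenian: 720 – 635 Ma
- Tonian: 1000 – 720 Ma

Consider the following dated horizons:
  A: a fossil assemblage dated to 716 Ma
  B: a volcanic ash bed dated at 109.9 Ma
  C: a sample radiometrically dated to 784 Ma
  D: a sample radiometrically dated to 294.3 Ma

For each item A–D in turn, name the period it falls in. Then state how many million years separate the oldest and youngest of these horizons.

A — Cryogenian; B — Cretaceous; C — Tonian; D — Permian; span 674.1 million years

A: 716 Ma lies in 720–635 Ma, so Cryogenian.
B: 109.9 Ma lies in 145–66 Ma, so Cretaceous.
C: 784 Ma lies in 1000–720 Ma, so Tonian.
D: 294.3 Ma lies in 298.9–251.902 Ma, so Permian.
Oldest = 784 Ma, youngest = 109.9 Ma → span 674.1 Myr.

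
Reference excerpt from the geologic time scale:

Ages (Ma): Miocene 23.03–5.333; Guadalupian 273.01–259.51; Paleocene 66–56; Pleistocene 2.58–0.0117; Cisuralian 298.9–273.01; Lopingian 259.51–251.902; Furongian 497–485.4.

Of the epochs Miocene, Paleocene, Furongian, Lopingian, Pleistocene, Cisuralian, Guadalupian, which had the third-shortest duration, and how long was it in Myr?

Paleocene, 10 million years

Durations: Miocene 17.697; Paleocene 10; Furongian 11.6; Lopingian 7.608; Pleistocene 2.5683; Cisuralian 25.89; Guadalupian 13.5 Myr.
Sorted shortest-first: Pleistocene (2.5683), Lopingian (7.608), Paleocene (10), Furongian (11.6), Guadalupian (13.5), Miocene (17.697), Cisuralian (25.89).
The third shortest is Paleocene at 10 Myr.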